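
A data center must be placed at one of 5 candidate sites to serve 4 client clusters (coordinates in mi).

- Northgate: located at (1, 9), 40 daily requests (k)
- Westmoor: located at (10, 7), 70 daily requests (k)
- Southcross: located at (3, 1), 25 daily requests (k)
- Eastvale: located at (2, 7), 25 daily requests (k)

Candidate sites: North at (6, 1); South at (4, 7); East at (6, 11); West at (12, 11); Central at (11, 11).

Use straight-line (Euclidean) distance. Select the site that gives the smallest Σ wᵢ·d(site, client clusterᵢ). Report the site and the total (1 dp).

Total weighted distance at each candidate:
  North (6, 1): total = 1137.4
  South (4, 7): total = 766.3
  East (6, 11): total = 1013.8
  West (12, 11): total = 1365.9
  Central (11, 11): total = 1262.9
Minimum is at South with total 766.3 mi.

South, total 766.3 mi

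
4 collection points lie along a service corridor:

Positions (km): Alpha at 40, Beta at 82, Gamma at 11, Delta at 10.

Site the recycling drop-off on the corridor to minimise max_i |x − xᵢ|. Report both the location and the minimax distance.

The 1-center on a line is the midpoint of the two extreme points: leftmost at 10, rightmost at 82.
Optimal location = (10 + 82)/2 = 46; maximum distance = (82 − 10)/2 = 36.

location 46, max distance 36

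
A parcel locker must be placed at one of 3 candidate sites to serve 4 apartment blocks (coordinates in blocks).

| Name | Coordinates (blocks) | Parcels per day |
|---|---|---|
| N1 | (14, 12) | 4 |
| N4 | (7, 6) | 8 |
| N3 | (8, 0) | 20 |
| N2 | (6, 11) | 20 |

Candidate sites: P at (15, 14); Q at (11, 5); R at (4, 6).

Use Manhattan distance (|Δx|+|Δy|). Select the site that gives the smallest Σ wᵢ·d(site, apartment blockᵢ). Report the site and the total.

R, total 428 blocks

Total weighted distance at each candidate:
  P (15, 14): total = 800
  Q (11, 5): total = 460
  R (4, 6): total = 428
Minimum is at R with total 428 blocks.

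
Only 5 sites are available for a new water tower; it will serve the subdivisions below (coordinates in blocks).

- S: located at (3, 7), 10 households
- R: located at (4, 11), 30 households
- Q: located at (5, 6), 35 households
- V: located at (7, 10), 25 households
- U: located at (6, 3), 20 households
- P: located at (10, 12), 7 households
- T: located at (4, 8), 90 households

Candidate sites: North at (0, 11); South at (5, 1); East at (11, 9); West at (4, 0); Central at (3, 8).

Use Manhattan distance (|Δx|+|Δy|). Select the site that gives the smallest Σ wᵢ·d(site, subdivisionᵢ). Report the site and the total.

Central, total 747 blocks

Total weighted distance at each candidate:
  North (0, 11): total = 1727
  South (5, 1): total = 1752
  East (11, 9): total = 1778
  West (4, 0): total = 1926
  Central (3, 8): total = 747
Minimum is at Central with total 747 blocks.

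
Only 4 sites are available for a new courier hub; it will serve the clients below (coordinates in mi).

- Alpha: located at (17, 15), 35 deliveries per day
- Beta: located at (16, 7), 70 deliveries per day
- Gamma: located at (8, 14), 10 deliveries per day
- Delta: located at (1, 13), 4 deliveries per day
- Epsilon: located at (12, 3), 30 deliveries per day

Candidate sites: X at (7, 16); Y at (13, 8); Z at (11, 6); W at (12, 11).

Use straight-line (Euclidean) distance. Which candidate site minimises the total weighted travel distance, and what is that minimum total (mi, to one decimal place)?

Y, total 786.6 mi

Total weighted distance at each candidate:
  X (7, 16): total = 1709.7
  Y (13, 8): total = 786.6
  Z (11, 6): total = 964.6
  W (12, 11): total = 954.8
Minimum is at Y with total 786.6 mi.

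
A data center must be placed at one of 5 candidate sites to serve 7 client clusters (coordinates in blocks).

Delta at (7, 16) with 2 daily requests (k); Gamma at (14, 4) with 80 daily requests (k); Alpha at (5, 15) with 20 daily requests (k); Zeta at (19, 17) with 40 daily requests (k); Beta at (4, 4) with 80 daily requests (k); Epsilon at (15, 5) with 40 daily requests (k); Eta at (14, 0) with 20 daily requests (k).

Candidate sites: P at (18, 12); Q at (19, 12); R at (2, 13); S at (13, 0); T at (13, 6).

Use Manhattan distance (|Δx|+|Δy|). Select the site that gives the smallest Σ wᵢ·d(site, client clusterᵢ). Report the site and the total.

T, total 2432 blocks

Total weighted distance at each candidate:
  P (18, 12): total = 4030
  Q (19, 12): total = 4232
  R (2, 13): total = 4856
  S (13, 0): total = 3164
  T (13, 6): total = 2432
Minimum is at T with total 2432 blocks.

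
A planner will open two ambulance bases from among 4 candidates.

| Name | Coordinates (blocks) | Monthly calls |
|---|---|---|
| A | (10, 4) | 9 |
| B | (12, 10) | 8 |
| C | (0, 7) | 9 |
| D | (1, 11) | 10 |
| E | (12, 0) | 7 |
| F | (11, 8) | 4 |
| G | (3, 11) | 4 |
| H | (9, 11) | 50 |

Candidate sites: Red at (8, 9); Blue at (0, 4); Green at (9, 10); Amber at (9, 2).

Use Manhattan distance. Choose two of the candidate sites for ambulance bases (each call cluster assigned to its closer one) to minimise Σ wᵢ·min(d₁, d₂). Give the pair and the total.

{Green, Amber}, total 378

Evaluate every pair (each demand assigned to the nearer of the two):
  {Green, Amber}: total = 378
  {Blue, Green}: total = 379
  {Red, Green}: total = 452
  {Red, Amber}: total = 476
  {Red, Blue}: total = 495
  {Blue, Amber}: total = 779
Best pair: {Green, Amber} with total 378.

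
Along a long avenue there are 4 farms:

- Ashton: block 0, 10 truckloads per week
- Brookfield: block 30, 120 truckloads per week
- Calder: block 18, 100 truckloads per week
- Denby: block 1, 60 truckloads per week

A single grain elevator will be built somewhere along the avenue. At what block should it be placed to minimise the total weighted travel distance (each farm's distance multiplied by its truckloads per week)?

For a sum of weighted absolute distances on a line, the optimum is the weighted median (not the mean). Total weight W = 290; half-weight = 145.
Sort by position and accumulate weight:
  block 0 (Ashton, w=10) → cum 10
  block 1 (Denby, w=60) → cum 70
  block 18 (Calder, w=100) → cum 170  ≥ 145 → median here
  block 30 (Brookfield, w=120) → cum 290
Optimal location: block 18.

x = 18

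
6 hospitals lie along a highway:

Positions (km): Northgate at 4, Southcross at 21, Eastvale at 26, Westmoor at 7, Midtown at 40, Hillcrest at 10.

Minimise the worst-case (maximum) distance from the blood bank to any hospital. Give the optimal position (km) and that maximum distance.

The 1-center on a line is the midpoint of the two extreme points: leftmost at 4, rightmost at 40.
Optimal location = (4 + 40)/2 = 22; maximum distance = (40 − 4)/2 = 18.

location 22, max distance 18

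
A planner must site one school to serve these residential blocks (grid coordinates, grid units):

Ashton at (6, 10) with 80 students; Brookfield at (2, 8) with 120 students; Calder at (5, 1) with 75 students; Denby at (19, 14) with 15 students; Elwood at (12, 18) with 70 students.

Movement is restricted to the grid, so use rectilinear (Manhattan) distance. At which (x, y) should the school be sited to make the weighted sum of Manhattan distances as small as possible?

Manhattan distance separates: Σwᵢ(|x−xᵢ|+|y−yᵢ|) = Σwᵢ|x−xᵢ| + Σwᵢ|y−yᵢ|, so x and y are optimised independently as 1-D weighted medians.
Total weight W = 360; half = 180.
x-coordinate, sorted with cumulative weight:
  x=2 (Brookfield, w=120) cum 120
  x=5 (Calder, w=75) cum 195  ← median
  x=6 (Ashton, w=80) cum 275
  x=12 (Elwood, w=70) cum 345
  x=19 (Denby, w=15) cum 360
⇒ x* = 5
y-coordinate, sorted with cumulative weight:
  y=1 (Calder, w=75) cum 75
  y=8 (Brookfield, w=120) cum 195  ← median
  y=10 (Ashton, w=80) cum 275
  y=14 (Denby, w=15) cum 290
  y=18 (Elwood, w=70) cum 360
⇒ y* = 8

(5, 8)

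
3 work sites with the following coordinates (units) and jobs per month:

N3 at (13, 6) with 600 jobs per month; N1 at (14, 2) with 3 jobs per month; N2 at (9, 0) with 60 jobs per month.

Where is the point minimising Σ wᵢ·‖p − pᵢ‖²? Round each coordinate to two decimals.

The minimiser of Σwᵢ‖p−pᵢ‖² is the weighted centroid p* = (Σwᵢpᵢ)/(Σwᵢ).
Σwᵢ = 663.
Σwᵢxᵢ = 600·13 + 3·14 + 60·9 = 8382.
Σwᵢyᵢ = 600·6 + 3·2 + 60·0 = 3606.
x* = 8382/663 = 12.64, y* = 3606/663 = 5.44.

(12.64, 5.44)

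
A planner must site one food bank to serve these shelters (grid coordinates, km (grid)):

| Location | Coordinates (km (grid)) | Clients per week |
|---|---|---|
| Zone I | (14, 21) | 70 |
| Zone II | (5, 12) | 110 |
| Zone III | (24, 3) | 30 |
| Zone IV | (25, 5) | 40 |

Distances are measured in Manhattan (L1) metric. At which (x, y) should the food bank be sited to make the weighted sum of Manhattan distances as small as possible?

(14, 12)

Manhattan distance separates: Σwᵢ(|x−xᵢ|+|y−yᵢ|) = Σwᵢ|x−xᵢ| + Σwᵢ|y−yᵢ|, so x and y are optimised independently as 1-D weighted medians.
Total weight W = 250; half = 125.
x-coordinate, sorted with cumulative weight:
  x=5 (Zone II, w=110) cum 110
  x=14 (Zone I, w=70) cum 180  ← median
  x=24 (Zone III, w=30) cum 210
  x=25 (Zone IV, w=40) cum 250
⇒ x* = 14
y-coordinate, sorted with cumulative weight:
  y=3 (Zone III, w=30) cum 30
  y=5 (Zone IV, w=40) cum 70
  y=12 (Zone II, w=110) cum 180  ← median
  y=21 (Zone I, w=70) cum 250
⇒ y* = 12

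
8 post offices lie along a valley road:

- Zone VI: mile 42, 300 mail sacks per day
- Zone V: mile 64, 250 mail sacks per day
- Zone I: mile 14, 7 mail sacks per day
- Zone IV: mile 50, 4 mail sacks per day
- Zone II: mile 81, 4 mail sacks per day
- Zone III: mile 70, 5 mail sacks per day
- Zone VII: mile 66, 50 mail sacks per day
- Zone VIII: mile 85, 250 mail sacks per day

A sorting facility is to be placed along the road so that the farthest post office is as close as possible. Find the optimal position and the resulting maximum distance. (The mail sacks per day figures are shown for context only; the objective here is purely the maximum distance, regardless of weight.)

location 49.5, max distance 35.5

The 1-center on a line is the midpoint of the two extreme points: leftmost at 14, rightmost at 85.
Optimal location = (14 + 85)/2 = 49.5; maximum distance = (85 − 14)/2 = 35.5.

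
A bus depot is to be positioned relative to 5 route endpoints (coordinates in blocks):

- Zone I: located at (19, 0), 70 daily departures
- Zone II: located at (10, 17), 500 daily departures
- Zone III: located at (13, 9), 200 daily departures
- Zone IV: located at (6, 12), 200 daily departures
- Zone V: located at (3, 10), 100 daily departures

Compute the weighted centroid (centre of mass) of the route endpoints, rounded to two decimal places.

The minimiser of Σwᵢ‖p−pᵢ‖² is the weighted centroid p* = (Σwᵢpᵢ)/(Σwᵢ).
Σwᵢ = 1070.
Σwᵢxᵢ = 70·19 + 500·10 + 200·13 + 200·6 + 100·3 = 10430.
Σwᵢyᵢ = 70·0 + 500·17 + 200·9 + 200·12 + 100·10 = 13700.
x* = 10430/1070 = 9.75, y* = 13700/1070 = 12.80.

(9.75, 12.80)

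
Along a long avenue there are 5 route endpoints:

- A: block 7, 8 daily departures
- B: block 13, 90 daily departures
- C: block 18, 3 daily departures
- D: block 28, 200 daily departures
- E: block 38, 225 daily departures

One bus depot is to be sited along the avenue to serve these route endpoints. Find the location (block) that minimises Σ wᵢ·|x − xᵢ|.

For a sum of weighted absolute distances on a line, the optimum is the weighted median (not the mean). Total weight W = 526; half-weight = 263.
Sort by position and accumulate weight:
  block 7 (A, w=8) → cum 8
  block 13 (B, w=90) → cum 98
  block 18 (C, w=3) → cum 101
  block 28 (D, w=200) → cum 301  ≥ 263 → median here
  block 38 (E, w=225) → cum 526
Optimal location: block 28.

x = 28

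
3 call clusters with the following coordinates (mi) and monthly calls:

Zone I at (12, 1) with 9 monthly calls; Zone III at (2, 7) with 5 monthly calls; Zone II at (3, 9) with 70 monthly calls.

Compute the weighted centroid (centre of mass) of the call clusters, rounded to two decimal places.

(3.90, 8.02)

The minimiser of Σwᵢ‖p−pᵢ‖² is the weighted centroid p* = (Σwᵢpᵢ)/(Σwᵢ).
Σwᵢ = 84.
Σwᵢxᵢ = 9·12 + 5·2 + 70·3 = 328.
Σwᵢyᵢ = 9·1 + 5·7 + 70·9 = 674.
x* = 328/84 = 3.90, y* = 674/84 = 8.02.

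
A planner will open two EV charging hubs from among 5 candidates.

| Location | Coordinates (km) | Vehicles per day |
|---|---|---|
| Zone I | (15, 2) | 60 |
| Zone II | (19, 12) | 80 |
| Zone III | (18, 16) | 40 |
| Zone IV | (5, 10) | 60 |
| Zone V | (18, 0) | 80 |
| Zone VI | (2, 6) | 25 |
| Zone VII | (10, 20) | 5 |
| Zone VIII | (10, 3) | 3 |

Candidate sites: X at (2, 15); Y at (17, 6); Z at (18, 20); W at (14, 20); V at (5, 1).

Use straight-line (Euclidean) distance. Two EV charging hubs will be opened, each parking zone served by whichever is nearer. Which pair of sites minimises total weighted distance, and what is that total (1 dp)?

Evaluate every pair (each demand assigned to the nearer of the two):
  {X, Y}: total = 2307.8
  {Y, V}: total = 2443.1
  {Y, Z}: total = 2617.7
  {Y, W}: total = 2664.0
  {Z, V}: total = 3193.0
  {W, V}: total = 3349.0
  {X, Z}: total = 4158.0
  {X, V}: total = 4227.3
  {X, W}: total = 4332.5
  {Z, W}: total = 4827.2
Best pair: {X, Y} with total 2307.8.

{X, Y}, total 2307.8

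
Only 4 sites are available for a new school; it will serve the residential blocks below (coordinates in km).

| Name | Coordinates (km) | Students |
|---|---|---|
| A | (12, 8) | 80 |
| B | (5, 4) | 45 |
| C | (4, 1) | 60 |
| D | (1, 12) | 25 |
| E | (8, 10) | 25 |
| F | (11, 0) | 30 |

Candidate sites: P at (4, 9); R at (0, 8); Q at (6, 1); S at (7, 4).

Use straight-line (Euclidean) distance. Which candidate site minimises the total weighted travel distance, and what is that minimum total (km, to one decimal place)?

Total weighted distance at each candidate:
  P (4, 9): total = 1905.6
  R (0, 8): total = 2449.2
  Q (6, 1): total = 1685.4
  S (7, 4): total = 1428.6
Minimum is at S with total 1428.6 km.

S, total 1428.6 km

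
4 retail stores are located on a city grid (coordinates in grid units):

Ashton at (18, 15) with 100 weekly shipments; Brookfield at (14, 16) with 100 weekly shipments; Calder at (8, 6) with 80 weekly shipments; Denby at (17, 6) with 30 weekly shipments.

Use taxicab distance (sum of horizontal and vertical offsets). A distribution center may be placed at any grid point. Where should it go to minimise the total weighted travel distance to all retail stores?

(14, 15)

Manhattan distance separates: Σwᵢ(|x−xᵢ|+|y−yᵢ|) = Σwᵢ|x−xᵢ| + Σwᵢ|y−yᵢ|, so x and y are optimised independently as 1-D weighted medians.
Total weight W = 310; half = 155.
x-coordinate, sorted with cumulative weight:
  x=8 (Calder, w=80) cum 80
  x=14 (Brookfield, w=100) cum 180  ← median
  x=17 (Denby, w=30) cum 210
  x=18 (Ashton, w=100) cum 310
⇒ x* = 14
y-coordinate, sorted with cumulative weight:
  y=6 (Calder, w=80) cum 80
  y=6 (Denby, w=30) cum 110
  y=15 (Ashton, w=100) cum 210  ← median
  y=16 (Brookfield, w=100) cum 310
⇒ y* = 15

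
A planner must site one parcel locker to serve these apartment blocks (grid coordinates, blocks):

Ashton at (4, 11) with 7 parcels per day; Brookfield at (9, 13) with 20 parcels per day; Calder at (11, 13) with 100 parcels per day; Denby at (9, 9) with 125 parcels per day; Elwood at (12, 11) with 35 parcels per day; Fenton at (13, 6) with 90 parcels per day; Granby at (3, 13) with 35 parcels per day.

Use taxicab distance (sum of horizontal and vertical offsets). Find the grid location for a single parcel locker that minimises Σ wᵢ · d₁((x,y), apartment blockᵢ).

Manhattan distance separates: Σwᵢ(|x−xᵢ|+|y−yᵢ|) = Σwᵢ|x−xᵢ| + Σwᵢ|y−yᵢ|, so x and y are optimised independently as 1-D weighted medians.
Total weight W = 412; half = 206.
x-coordinate, sorted with cumulative weight:
  x=3 (Granby, w=35) cum 35
  x=4 (Ashton, w=7) cum 42
  x=9 (Brookfield, w=20) cum 62
  x=9 (Denby, w=125) cum 187
  x=11 (Calder, w=100) cum 287  ← median
  x=12 (Elwood, w=35) cum 322
  x=13 (Fenton, w=90) cum 412
⇒ x* = 11
y-coordinate, sorted with cumulative weight:
  y=6 (Fenton, w=90) cum 90
  y=9 (Denby, w=125) cum 215  ← median
  y=11 (Ashton, w=7) cum 222
  y=11 (Elwood, w=35) cum 257
  y=13 (Brookfield, w=20) cum 277
  y=13 (Calder, w=100) cum 377
  y=13 (Granby, w=35) cum 412
⇒ y* = 9

(11, 9)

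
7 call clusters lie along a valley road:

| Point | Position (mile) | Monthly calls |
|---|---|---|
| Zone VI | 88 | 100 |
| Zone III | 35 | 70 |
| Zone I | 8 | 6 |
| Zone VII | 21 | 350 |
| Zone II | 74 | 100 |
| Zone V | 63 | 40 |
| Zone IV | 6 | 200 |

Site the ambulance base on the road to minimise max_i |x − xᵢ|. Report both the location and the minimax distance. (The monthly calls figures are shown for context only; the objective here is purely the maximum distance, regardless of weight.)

The 1-center on a line is the midpoint of the two extreme points: leftmost at 6, rightmost at 88.
Optimal location = (6 + 88)/2 = 47; maximum distance = (88 − 6)/2 = 41.

location 47, max distance 41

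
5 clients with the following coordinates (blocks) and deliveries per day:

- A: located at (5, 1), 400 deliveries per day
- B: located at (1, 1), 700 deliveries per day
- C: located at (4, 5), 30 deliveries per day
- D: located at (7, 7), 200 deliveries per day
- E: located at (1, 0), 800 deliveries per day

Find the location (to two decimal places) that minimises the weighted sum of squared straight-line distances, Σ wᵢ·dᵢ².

(2.36, 1.24)

The minimiser of Σwᵢ‖p−pᵢ‖² is the weighted centroid p* = (Σwᵢpᵢ)/(Σwᵢ).
Σwᵢ = 2130.
Σwᵢxᵢ = 400·5 + 700·1 + 30·4 + 200·7 + 800·1 = 5020.
Σwᵢyᵢ = 400·1 + 700·1 + 30·5 + 200·7 + 800·0 = 2650.
x* = 5020/2130 = 2.36, y* = 2650/2130 = 1.24.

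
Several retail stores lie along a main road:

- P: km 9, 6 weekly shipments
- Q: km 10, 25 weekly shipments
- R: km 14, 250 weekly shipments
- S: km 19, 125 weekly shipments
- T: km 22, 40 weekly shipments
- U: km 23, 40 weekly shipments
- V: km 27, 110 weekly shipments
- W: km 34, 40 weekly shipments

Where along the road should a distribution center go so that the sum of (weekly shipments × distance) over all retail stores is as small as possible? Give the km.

x = 19

For a sum of weighted absolute distances on a line, the optimum is the weighted median (not the mean). Total weight W = 636; half-weight = 318.
Sort by position and accumulate weight:
  km 9 (P, w=6) → cum 6
  km 10 (Q, w=25) → cum 31
  km 14 (R, w=250) → cum 281
  km 19 (S, w=125) → cum 406  ≥ 318 → median here
  km 22 (T, w=40) → cum 446
  km 23 (U, w=40) → cum 486
  km 27 (V, w=110) → cum 596
  km 34 (W, w=40) → cum 636
Optimal location: km 19.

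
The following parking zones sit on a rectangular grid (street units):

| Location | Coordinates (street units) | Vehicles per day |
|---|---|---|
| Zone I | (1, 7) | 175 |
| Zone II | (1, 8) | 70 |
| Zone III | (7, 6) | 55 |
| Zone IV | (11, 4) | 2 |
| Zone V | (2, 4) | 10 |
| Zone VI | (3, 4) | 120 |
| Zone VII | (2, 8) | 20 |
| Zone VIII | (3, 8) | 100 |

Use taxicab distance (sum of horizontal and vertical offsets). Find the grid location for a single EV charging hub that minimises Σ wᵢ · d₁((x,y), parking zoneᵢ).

Manhattan distance separates: Σwᵢ(|x−xᵢ|+|y−yᵢ|) = Σwᵢ|x−xᵢ| + Σwᵢ|y−yᵢ|, so x and y are optimised independently as 1-D weighted medians.
Total weight W = 552; half = 276.
x-coordinate, sorted with cumulative weight:
  x=1 (Zone I, w=175) cum 175
  x=1 (Zone II, w=70) cum 245
  x=2 (Zone V, w=10) cum 255
  x=2 (Zone VII, w=20) cum 275
  x=3 (Zone VI, w=120) cum 395  ← median
  x=3 (Zone VIII, w=100) cum 495
  x=7 (Zone III, w=55) cum 550
  x=11 (Zone IV, w=2) cum 552
⇒ x* = 3
y-coordinate, sorted with cumulative weight:
  y=4 (Zone IV, w=2) cum 2
  y=4 (Zone V, w=10) cum 12
  y=4 (Zone VI, w=120) cum 132
  y=6 (Zone III, w=55) cum 187
  y=7 (Zone I, w=175) cum 362  ← median
  y=8 (Zone II, w=70) cum 432
  y=8 (Zone VII, w=20) cum 452
  y=8 (Zone VIII, w=100) cum 552
⇒ y* = 7

(3, 7)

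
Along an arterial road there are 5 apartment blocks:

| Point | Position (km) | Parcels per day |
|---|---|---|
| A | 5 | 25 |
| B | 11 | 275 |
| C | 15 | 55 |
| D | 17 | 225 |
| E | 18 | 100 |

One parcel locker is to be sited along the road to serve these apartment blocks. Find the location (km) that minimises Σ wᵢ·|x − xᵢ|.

For a sum of weighted absolute distances on a line, the optimum is the weighted median (not the mean). Total weight W = 680; half-weight = 340.
Sort by position and accumulate weight:
  km 5 (A, w=25) → cum 25
  km 11 (B, w=275) → cum 300
  km 15 (C, w=55) → cum 355  ≥ 340 → median here
  km 17 (D, w=225) → cum 580
  km 18 (E, w=100) → cum 680
Optimal location: km 15.

x = 15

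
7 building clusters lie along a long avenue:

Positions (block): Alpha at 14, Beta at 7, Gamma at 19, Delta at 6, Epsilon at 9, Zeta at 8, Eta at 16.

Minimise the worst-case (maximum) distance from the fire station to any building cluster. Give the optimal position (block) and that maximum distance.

location 12.5, max distance 6.5

The 1-center on a line is the midpoint of the two extreme points: leftmost at 6, rightmost at 19.
Optimal location = (6 + 19)/2 = 12.5; maximum distance = (19 − 6)/2 = 6.5.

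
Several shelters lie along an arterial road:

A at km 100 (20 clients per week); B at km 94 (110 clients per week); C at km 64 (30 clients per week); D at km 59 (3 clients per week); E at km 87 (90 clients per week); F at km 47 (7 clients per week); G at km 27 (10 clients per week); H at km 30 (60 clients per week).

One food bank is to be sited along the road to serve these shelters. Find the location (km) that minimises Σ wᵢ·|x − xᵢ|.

For a sum of weighted absolute distances on a line, the optimum is the weighted median (not the mean). Total weight W = 330; half-weight = 165.
Sort by position and accumulate weight:
  km 27 (G, w=10) → cum 10
  km 30 (H, w=60) → cum 70
  km 47 (F, w=7) → cum 77
  km 59 (D, w=3) → cum 80
  km 64 (C, w=30) → cum 110
  km 87 (E, w=90) → cum 200  ≥ 165 → median here
  km 94 (B, w=110) → cum 310
  km 100 (A, w=20) → cum 330
Optimal location: km 87.

x = 87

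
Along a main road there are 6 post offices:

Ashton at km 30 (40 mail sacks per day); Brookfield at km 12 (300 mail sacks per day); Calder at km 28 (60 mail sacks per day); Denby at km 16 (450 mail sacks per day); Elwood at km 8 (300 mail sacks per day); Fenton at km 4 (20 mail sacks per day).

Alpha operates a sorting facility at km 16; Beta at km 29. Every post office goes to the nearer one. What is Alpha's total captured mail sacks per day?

The indifferent point is the midpoint (16+29)/2 = 22.5; post offices left of it (closer to Alpha at 16) go to Alpha, those right go to Beta.
  Fenton at 4 (w=20) → Alpha
  Elwood at 8 (w=300) → Alpha
  Brookfield at 12 (w=300) → Alpha
  Denby at 16 (w=450) → Alpha
  Calder at 28 (w=60) → Beta
  Ashton at 30 (w=40) → Beta
Alpha captures 1070; Beta captures 100.

1070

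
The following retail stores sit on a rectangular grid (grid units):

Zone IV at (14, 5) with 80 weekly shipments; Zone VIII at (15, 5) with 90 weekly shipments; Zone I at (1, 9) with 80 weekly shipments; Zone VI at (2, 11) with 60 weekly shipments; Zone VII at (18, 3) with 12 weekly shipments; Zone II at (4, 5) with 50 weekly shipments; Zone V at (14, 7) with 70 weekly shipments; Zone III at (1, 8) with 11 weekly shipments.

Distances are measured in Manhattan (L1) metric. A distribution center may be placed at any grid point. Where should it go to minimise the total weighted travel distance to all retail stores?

(14, 5)

Manhattan distance separates: Σwᵢ(|x−xᵢ|+|y−yᵢ|) = Σwᵢ|x−xᵢ| + Σwᵢ|y−yᵢ|, so x and y are optimised independently as 1-D weighted medians.
Total weight W = 453; half = 226.5.
x-coordinate, sorted with cumulative weight:
  x=1 (Zone I, w=80) cum 80
  x=1 (Zone III, w=11) cum 91
  x=2 (Zone VI, w=60) cum 151
  x=4 (Zone II, w=50) cum 201
  x=14 (Zone IV, w=80) cum 281  ← median
  x=14 (Zone V, w=70) cum 351
  x=15 (Zone VIII, w=90) cum 441
  x=18 (Zone VII, w=12) cum 453
⇒ x* = 14
y-coordinate, sorted with cumulative weight:
  y=3 (Zone VII, w=12) cum 12
  y=5 (Zone IV, w=80) cum 92
  y=5 (Zone VIII, w=90) cum 182
  y=5 (Zone II, w=50) cum 232  ← median
  y=7 (Zone V, w=70) cum 302
  y=8 (Zone III, w=11) cum 313
  y=9 (Zone I, w=80) cum 393
  y=11 (Zone VI, w=60) cum 453
⇒ y* = 5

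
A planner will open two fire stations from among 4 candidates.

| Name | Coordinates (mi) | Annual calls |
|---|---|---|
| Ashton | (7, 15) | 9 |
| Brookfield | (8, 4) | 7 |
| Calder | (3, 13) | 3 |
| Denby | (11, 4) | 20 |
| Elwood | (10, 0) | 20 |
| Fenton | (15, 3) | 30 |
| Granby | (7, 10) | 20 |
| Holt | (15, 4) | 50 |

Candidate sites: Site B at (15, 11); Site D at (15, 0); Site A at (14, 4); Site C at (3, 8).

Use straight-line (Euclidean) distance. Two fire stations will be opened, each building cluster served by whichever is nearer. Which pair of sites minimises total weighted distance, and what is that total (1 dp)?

Evaluate every pair (each demand assigned to the nearer of the two):
  {Site A, Site C}: total = 484.6
  {Site B, Site A}: total = 585.8
  {Site D, Site A}: total = 638.8
  {Site D, Site C}: total = 725.0
  {Site B, Site D}: total = 837.8
  {Site B, Site C}: total = 1185.7
Best pair: {Site A, Site C} with total 484.6.

{Site A, Site C}, total 484.6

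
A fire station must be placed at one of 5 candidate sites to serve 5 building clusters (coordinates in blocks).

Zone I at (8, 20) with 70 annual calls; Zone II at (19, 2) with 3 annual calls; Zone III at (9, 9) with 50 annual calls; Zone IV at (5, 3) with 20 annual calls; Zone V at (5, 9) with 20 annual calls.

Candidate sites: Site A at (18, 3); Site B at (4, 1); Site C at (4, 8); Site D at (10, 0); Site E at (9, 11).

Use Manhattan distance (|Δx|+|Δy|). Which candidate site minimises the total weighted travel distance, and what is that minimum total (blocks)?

Total weighted distance at each candidate:
  Site A (18, 3): total = 3286
  Site B (4, 1): total = 2548
  Site C (4, 8): total = 1643
  Site D (10, 0): total = 2513
  Site E (9, 11): total = 1217
Minimum is at Site E with total 1217 blocks.

Site E, total 1217 blocks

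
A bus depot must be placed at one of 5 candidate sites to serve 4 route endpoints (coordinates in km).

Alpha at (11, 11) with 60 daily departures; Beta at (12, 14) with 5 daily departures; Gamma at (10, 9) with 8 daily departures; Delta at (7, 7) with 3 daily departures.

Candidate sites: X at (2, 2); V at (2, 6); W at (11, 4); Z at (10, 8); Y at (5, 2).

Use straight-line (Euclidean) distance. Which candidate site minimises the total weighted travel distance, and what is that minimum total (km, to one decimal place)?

Total weighted distance at each candidate:
  X (2, 2): total = 948.0
  V (2, 6): total = 765.4
  W (11, 4): total = 526.0
  Z (10, 8): total = 238.8
  Y (5, 2): total = 803.4
Minimum is at Z with total 238.8 km.

Z, total 238.8 km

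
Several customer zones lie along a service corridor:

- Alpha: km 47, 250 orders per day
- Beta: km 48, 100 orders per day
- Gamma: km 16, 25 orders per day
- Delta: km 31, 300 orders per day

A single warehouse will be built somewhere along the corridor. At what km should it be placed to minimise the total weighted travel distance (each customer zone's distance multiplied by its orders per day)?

For a sum of weighted absolute distances on a line, the optimum is the weighted median (not the mean). Total weight W = 675; half-weight = 337.5.
Sort by position and accumulate weight:
  km 16 (Gamma, w=25) → cum 25
  km 31 (Delta, w=300) → cum 325
  km 47 (Alpha, w=250) → cum 575  ≥ 337.5 → median here
  km 48 (Beta, w=100) → cum 675
Optimal location: km 47.

x = 47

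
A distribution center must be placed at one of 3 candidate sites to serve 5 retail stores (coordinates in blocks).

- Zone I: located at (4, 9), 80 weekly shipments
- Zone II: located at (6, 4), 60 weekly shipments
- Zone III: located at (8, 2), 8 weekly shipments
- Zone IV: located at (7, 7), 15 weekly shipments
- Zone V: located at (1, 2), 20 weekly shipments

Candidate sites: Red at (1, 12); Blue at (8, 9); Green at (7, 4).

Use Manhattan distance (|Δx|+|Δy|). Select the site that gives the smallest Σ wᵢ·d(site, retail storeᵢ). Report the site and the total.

Green, total 929 blocks

Total weighted distance at each candidate:
  Red (1, 12): total = 1761
  Blue (8, 9): total = 1121
  Green (7, 4): total = 929
Minimum is at Green with total 929 blocks.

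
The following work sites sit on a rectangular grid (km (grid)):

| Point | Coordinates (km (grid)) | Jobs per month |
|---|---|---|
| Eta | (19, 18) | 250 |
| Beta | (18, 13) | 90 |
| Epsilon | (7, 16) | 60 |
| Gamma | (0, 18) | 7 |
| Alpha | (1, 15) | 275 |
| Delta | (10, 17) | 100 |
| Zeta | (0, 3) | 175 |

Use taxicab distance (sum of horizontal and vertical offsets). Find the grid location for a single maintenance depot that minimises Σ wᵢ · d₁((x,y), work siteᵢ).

Manhattan distance separates: Σwᵢ(|x−xᵢ|+|y−yᵢ|) = Σwᵢ|x−xᵢ| + Σwᵢ|y−yᵢ|, so x and y are optimised independently as 1-D weighted medians.
Total weight W = 957; half = 478.5.
x-coordinate, sorted with cumulative weight:
  x=0 (Gamma, w=7) cum 7
  x=0 (Zeta, w=175) cum 182
  x=1 (Alpha, w=275) cum 457
  x=7 (Epsilon, w=60) cum 517  ← median
  x=10 (Delta, w=100) cum 617
  x=18 (Beta, w=90) cum 707
  x=19 (Eta, w=250) cum 957
⇒ x* = 7
y-coordinate, sorted with cumulative weight:
  y=3 (Zeta, w=175) cum 175
  y=13 (Beta, w=90) cum 265
  y=15 (Alpha, w=275) cum 540  ← median
  y=16 (Epsilon, w=60) cum 600
  y=17 (Delta, w=100) cum 700
  y=18 (Eta, w=250) cum 950
  y=18 (Gamma, w=7) cum 957
⇒ y* = 15

(7, 15)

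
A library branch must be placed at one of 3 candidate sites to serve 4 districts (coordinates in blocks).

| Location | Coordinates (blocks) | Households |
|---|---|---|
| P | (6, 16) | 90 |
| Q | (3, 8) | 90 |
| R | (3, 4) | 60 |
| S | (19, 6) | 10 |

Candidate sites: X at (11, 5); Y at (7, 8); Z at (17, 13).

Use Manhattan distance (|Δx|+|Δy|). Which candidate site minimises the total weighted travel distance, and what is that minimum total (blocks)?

Total weighted distance at each candidate:
  X (11, 5): total = 3060
  Y (7, 8): total = 1790
  Z (17, 13): total = 4440
Minimum is at Y with total 1790 blocks.

Y, total 1790 blocks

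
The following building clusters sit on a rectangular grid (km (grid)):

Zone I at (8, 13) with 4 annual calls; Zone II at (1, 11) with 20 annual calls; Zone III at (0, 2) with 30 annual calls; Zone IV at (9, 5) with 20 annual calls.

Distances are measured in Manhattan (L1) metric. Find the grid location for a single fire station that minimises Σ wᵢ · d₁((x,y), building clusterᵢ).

Manhattan distance separates: Σwᵢ(|x−xᵢ|+|y−yᵢ|) = Σwᵢ|x−xᵢ| + Σwᵢ|y−yᵢ|, so x and y are optimised independently as 1-D weighted medians.
Total weight W = 74; half = 37.
x-coordinate, sorted with cumulative weight:
  x=0 (Zone III, w=30) cum 30
  x=1 (Zone II, w=20) cum 50  ← median
  x=8 (Zone I, w=4) cum 54
  x=9 (Zone IV, w=20) cum 74
⇒ x* = 1
y-coordinate, sorted with cumulative weight:
  y=2 (Zone III, w=30) cum 30
  y=5 (Zone IV, w=20) cum 50  ← median
  y=11 (Zone II, w=20) cum 70
  y=13 (Zone I, w=4) cum 74
⇒ y* = 5

(1, 5)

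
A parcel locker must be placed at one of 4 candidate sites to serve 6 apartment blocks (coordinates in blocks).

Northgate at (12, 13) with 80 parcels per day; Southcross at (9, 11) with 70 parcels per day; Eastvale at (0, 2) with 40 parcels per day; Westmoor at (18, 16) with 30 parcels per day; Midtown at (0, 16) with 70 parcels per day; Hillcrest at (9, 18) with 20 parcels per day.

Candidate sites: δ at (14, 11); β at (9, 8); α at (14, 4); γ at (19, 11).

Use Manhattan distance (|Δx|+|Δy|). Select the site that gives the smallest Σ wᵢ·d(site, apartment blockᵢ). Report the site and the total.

Total weighted distance at each candidate:
  δ (14, 11): total = 3430
  β (9, 8): total = 3350
  α (14, 4): total = 5040
  γ (19, 11): total = 4740
Minimum is at β with total 3350 blocks.

β, total 3350 blocks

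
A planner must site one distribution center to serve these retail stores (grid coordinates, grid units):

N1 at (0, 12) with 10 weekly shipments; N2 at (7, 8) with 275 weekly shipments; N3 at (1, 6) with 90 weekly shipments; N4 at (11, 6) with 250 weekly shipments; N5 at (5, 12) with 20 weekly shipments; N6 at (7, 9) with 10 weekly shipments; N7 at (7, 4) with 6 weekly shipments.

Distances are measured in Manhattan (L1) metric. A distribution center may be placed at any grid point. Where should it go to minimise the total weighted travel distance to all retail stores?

(7, 6)

Manhattan distance separates: Σwᵢ(|x−xᵢ|+|y−yᵢ|) = Σwᵢ|x−xᵢ| + Σwᵢ|y−yᵢ|, so x and y are optimised independently as 1-D weighted medians.
Total weight W = 661; half = 330.5.
x-coordinate, sorted with cumulative weight:
  x=0 (N1, w=10) cum 10
  x=1 (N3, w=90) cum 100
  x=5 (N5, w=20) cum 120
  x=7 (N2, w=275) cum 395  ← median
  x=7 (N6, w=10) cum 405
  x=7 (N7, w=6) cum 411
  x=11 (N4, w=250) cum 661
⇒ x* = 7
y-coordinate, sorted with cumulative weight:
  y=4 (N7, w=6) cum 6
  y=6 (N3, w=90) cum 96
  y=6 (N4, w=250) cum 346  ← median
  y=8 (N2, w=275) cum 621
  y=9 (N6, w=10) cum 631
  y=12 (N1, w=10) cum 641
  y=12 (N5, w=20) cum 661
⇒ y* = 6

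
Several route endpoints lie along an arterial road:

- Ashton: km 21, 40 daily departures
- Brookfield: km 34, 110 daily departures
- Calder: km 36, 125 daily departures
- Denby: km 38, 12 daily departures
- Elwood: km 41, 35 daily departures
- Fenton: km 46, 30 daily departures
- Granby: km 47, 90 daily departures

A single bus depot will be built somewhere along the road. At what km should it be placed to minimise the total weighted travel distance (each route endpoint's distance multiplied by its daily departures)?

For a sum of weighted absolute distances on a line, the optimum is the weighted median (not the mean). Total weight W = 442; half-weight = 221.
Sort by position and accumulate weight:
  km 21 (Ashton, w=40) → cum 40
  km 34 (Brookfield, w=110) → cum 150
  km 36 (Calder, w=125) → cum 275  ≥ 221 → median here
  km 38 (Denby, w=12) → cum 287
  km 41 (Elwood, w=35) → cum 322
  km 46 (Fenton, w=30) → cum 352
  km 47 (Granby, w=90) → cum 442
Optimal location: km 36.

x = 36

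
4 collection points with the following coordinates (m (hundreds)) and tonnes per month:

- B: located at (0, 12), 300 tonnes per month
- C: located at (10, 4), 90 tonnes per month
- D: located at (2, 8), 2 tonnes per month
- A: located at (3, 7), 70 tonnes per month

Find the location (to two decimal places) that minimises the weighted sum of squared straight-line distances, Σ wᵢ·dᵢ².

(2.41, 9.67)

The minimiser of Σwᵢ‖p−pᵢ‖² is the weighted centroid p* = (Σwᵢpᵢ)/(Σwᵢ).
Σwᵢ = 462.
Σwᵢxᵢ = 300·0 + 90·10 + 2·2 + 70·3 = 1114.
Σwᵢyᵢ = 300·12 + 90·4 + 2·8 + 70·7 = 4466.
x* = 1114/462 = 2.41, y* = 4466/462 = 9.67.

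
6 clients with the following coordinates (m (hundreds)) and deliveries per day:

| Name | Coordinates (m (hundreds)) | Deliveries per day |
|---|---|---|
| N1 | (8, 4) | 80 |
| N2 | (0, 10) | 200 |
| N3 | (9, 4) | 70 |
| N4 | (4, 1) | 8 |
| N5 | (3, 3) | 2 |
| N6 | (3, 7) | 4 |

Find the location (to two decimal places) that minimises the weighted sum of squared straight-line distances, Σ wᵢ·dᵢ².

The minimiser of Σwᵢ‖p−pᵢ‖² is the weighted centroid p* = (Σwᵢpᵢ)/(Σwᵢ).
Σwᵢ = 364.
Σwᵢxᵢ = 80·8 + 200·0 + 70·9 + 8·4 + 2·3 + 4·3 = 1320.
Σwᵢyᵢ = 80·4 + 200·10 + 70·4 + 8·1 + 2·3 + 4·7 = 2642.
x* = 1320/364 = 3.63, y* = 2642/364 = 7.26.

(3.63, 7.26)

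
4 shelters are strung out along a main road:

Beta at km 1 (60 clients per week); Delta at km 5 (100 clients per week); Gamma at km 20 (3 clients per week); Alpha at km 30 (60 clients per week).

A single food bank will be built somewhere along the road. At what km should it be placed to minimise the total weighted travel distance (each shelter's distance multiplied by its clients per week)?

x = 5

For a sum of weighted absolute distances on a line, the optimum is the weighted median (not the mean). Total weight W = 223; half-weight = 111.5.
Sort by position and accumulate weight:
  km 1 (Beta, w=60) → cum 60
  km 5 (Delta, w=100) → cum 160  ≥ 111.5 → median here
  km 20 (Gamma, w=3) → cum 163
  km 30 (Alpha, w=60) → cum 223
Optimal location: km 5.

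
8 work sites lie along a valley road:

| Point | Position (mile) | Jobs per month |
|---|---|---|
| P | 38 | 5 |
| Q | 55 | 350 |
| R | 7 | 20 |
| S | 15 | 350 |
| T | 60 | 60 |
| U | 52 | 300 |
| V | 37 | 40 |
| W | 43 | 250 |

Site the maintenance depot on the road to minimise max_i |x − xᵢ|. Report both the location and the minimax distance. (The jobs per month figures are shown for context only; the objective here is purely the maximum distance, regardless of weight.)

The 1-center on a line is the midpoint of the two extreme points: leftmost at 7, rightmost at 60.
Optimal location = (7 + 60)/2 = 33.5; maximum distance = (60 − 7)/2 = 26.5.

location 33.5, max distance 26.5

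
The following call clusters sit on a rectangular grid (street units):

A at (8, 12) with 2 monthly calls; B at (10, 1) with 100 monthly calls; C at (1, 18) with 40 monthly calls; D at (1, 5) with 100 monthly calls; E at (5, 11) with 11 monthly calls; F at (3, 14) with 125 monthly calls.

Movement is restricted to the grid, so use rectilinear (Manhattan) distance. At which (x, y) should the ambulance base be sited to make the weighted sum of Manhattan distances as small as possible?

Manhattan distance separates: Σwᵢ(|x−xᵢ|+|y−yᵢ|) = Σwᵢ|x−xᵢ| + Σwᵢ|y−yᵢ|, so x and y are optimised independently as 1-D weighted medians.
Total weight W = 378; half = 189.
x-coordinate, sorted with cumulative weight:
  x=1 (C, w=40) cum 40
  x=1 (D, w=100) cum 140
  x=3 (F, w=125) cum 265  ← median
  x=5 (E, w=11) cum 276
  x=8 (A, w=2) cum 278
  x=10 (B, w=100) cum 378
⇒ x* = 3
y-coordinate, sorted with cumulative weight:
  y=1 (B, w=100) cum 100
  y=5 (D, w=100) cum 200  ← median
  y=11 (E, w=11) cum 211
  y=12 (A, w=2) cum 213
  y=14 (F, w=125) cum 338
  y=18 (C, w=40) cum 378
⇒ y* = 5

(3, 5)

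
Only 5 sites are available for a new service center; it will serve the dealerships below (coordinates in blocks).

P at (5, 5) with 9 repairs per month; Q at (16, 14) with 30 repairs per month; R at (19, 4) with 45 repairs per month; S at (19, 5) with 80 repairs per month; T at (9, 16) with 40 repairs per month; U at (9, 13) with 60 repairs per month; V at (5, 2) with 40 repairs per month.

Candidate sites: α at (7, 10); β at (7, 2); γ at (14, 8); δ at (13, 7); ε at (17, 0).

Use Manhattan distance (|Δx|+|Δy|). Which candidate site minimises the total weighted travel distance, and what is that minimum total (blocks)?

δ, total 3075 blocks

Total weighted distance at each candidate:
  α (7, 10): total = 3643
  β (7, 2): total = 4005
  γ (14, 8): total = 3113
  δ (13, 7): total = 3075
  ε (17, 0): total = 4213
Minimum is at δ with total 3075 blocks.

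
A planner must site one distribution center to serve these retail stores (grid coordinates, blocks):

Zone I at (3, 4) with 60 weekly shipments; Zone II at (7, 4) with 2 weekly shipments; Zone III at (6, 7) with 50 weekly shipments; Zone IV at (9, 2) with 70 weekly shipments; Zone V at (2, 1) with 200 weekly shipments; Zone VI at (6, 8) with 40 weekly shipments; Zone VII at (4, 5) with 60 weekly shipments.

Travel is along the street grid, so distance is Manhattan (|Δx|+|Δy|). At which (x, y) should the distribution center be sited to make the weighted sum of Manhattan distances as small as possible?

Manhattan distance separates: Σwᵢ(|x−xᵢ|+|y−yᵢ|) = Σwᵢ|x−xᵢ| + Σwᵢ|y−yᵢ|, so x and y are optimised independently as 1-D weighted medians.
Total weight W = 482; half = 241.
x-coordinate, sorted with cumulative weight:
  x=2 (Zone V, w=200) cum 200
  x=3 (Zone I, w=60) cum 260  ← median
  x=4 (Zone VII, w=60) cum 320
  x=6 (Zone III, w=50) cum 370
  x=6 (Zone VI, w=40) cum 410
  x=7 (Zone II, w=2) cum 412
  x=9 (Zone IV, w=70) cum 482
⇒ x* = 3
y-coordinate, sorted with cumulative weight:
  y=1 (Zone V, w=200) cum 200
  y=2 (Zone IV, w=70) cum 270  ← median
  y=4 (Zone I, w=60) cum 330
  y=4 (Zone II, w=2) cum 332
  y=5 (Zone VII, w=60) cum 392
  y=7 (Zone III, w=50) cum 442
  y=8 (Zone VI, w=40) cum 482
⇒ y* = 2

(3, 2)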